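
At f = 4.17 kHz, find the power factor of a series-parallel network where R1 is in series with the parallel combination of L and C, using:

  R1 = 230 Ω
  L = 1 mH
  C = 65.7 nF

Step 1 — Angular frequency: ω = 2π·f = 2π·4170 = 2.62e+04 rad/s.
Step 2 — Component impedances:
  R1: Z = R = 230 Ω
  L: Z = jωL = j·2.62e+04·0.001 = 0 + j26.2 Ω
  C: Z = 1/(jωC) = -j/(ω·C) = 0 - j580.9 Ω
Step 3 — Parallel branch: L || C = 1/(1/L + 1/C) = 0 + j27.44 Ω.
Step 4 — Series with R1: Z_total = R1 + (L || C) = 230 + j27.44 Ω = 231.6∠6.8° Ω.
Step 5 — Power factor: PF = cos(φ) = Re(Z)/|Z| = 230/231.63 = 0.993.
Step 6 — Type: Im(Z) = 27.44 ⇒ lagging (phase φ = 6.8°).

PF = 0.993 (lagging, φ = 6.8°)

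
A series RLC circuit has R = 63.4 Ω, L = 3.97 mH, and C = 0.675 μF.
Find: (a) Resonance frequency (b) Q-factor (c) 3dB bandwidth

Step 1 — Resonance: ω₀ = 1/√(LC) = 1/√(0.00397·6.75e-07) = 1.932e+04 rad/s.
Step 2 — f₀ = ω₀/(2π) = 3074 Hz.
Step 3 — Series Q: Q = ω₀L/R = 1.932e+04·0.00397/63.4 = 1.21.
Step 4 — Bandwidth: Δω = ω₀/Q = 1.597e+04 rad/s; BW = Δω/(2π) = 2542 Hz.

(a) f₀ = 3074 Hz  (b) Q = 1.21  (c) BW = 2542 Hz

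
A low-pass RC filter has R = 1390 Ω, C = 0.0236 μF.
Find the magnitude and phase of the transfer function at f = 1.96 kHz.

Step 1 — Angular frequency: ω = 2π·1960 = 1.232e+04 rad/s.
Step 2 — Transfer function: H(jω) = 1/(1 + jωRC).
Step 3 — Denominator: 1 + jωRC = 1 + j·1.232e+04·1390·2.36e-08 = 1 + j0.404.
Step 4 — H = 0.8597 - j0.3473.
Step 5 — Magnitude: |H| = 0.9272 (-0.7 dB); phase: φ = -22.0°.

|H| = 0.9272 (-0.7 dB), φ = -22.0°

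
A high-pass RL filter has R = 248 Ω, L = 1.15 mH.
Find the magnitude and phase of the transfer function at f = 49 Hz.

Step 1 — Angular frequency: ω = 2π·49 = 307.9 rad/s.
Step 2 — Transfer function: H(jω) = jωL/(R + jωL).
Step 3 — Numerator jωL = j·0.3541; denominator R + jωL = 248 + j0.3541.
Step 4 — H = 2.038e-06 + j0.001428.
Step 5 — Magnitude: |H| = 0.001428 (-56.9 dB); phase: φ = 89.9°.

|H| = 0.001428 (-56.9 dB), φ = 89.9°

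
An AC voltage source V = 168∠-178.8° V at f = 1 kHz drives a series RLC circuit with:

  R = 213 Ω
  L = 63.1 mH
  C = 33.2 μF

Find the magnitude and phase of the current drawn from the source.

Step 1 — Angular frequency: ω = 2π·f = 2π·1000 = 6283 rad/s.
Step 2 — Component impedances:
  R: Z = R = 213 Ω
  L: Z = jωL = j·6283·0.0631 = 0 + j396.5 Ω
  C: Z = 1/(jωC) = -j/(ω·C) = 0 - j4.794 Ω
Step 3 — Series combination: Z_total = R + L + C = 213 + j391.7 Ω = 445.8∠61.5° Ω.
Step 4 — Source phasor: V = 168∠-178.8° V = -168 - j3.518 V.
Step 5 — Ohm's law: I = V / Z_total = (-168 - j3.518) / (213 + j391.7) = -0.1869 + j0.3272 A.
Step 6 — Convert to polar: |I| = 0.3768 A, ∠I = 119.7°.

I = 0.3768∠119.7° A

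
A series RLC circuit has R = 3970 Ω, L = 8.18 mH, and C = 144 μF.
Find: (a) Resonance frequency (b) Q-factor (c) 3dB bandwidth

Step 1 — Resonance condition Im(Z)=0 gives ω₀ = 1/√(LC).
Step 2 — ω₀ = 1/√(0.00818·0.000144) = 921.4 rad/s.
Step 3 — f₀ = ω₀/(2π) = 146.6 Hz.
Step 4 — Series Q: Q = ω₀L/R = 921.4·0.00818/3970 = 0.001898.
Step 5 — 3dB bandwidth: Δω = ω₀/Q = 4.853e+05 rad/s; BW = Δω/(2π) = 7.724e+04 Hz.

(a) f₀ = 146.6 Hz  (b) Q = 0.001898  (c) BW = 7.724e+04 Hz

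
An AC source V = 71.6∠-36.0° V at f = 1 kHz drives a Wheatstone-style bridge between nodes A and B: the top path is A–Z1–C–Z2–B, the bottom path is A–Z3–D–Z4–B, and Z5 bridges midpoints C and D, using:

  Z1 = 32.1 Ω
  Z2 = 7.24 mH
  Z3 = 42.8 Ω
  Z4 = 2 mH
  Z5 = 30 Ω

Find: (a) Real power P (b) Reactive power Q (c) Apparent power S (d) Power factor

Step 1 — Angular frequency: ω = 2π·f = 2π·1000 = 6283 rad/s.
Step 2 — Component impedances:
  Z1: Z = R = 32.1 Ω
  Z2: Z = jωL = j·6283·0.00724 = 0 + j45.49 Ω
  Z3: Z = R = 42.8 Ω
  Z4: Z = jωL = j·6283·0.002 = 0 + j12.57 Ω
  Z5: Z = R = 30 Ω
Step 3 — Bridge requires nodal analysis (the Z5 bridge couples midpoints C and D, so the two paths cannot be reduced to a simple series/parallel combination). Setting node B to ground and injecting 1 A at node A, the 3-node admittance system at A, C, D solves to V_A = Z_AB = 20.72 + j10.72 Ω = 23.33∠27.4° Ω.
Step 4 — Source phasor: V = 71.6∠-36.0° V = 57.93 - j42.09 V.
Step 5 — Current: I = V / Z = 1.376 - j2.743 A = 3.069∠-63.4° A.
Step 6 — Complex power: S = V·I* = 195.2 + j101 VA.
Step 7 — Real power: P = Re(S) = 195.2 W.
Step 8 — Reactive power: Q = Im(S) = 101 VAR.
Step 9 — Apparent power: |S| = 219.8 VA.
Step 10 — Power factor: PF = P/|S| = 0.8881 (lagging).

(a) P = 195.2 W  (b) Q = 101 VAR  (c) S = 219.8 VA  (d) PF = 0.8881 (lagging)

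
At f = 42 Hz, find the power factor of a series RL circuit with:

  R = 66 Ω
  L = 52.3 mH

Step 1 — Angular frequency: ω = 2π·f = 2π·42 = 263.9 rad/s.
Step 2 — Component impedances:
  R: Z = R = 66 Ω
  L: Z = jωL = j·263.9·0.0523 = 0 + j13.8 Ω
Step 3 — Series combination: Z_total = R + L = 66 + j13.8 Ω = 67.43∠11.8° Ω.
Step 4 — Power factor: PF = cos(φ) = Re(Z)/|Z| = 66/67.43 = 0.9788.
Step 5 — Type: Im(Z) = 13.8 ⇒ lagging (phase φ = 11.8°).

PF = 0.9788 (lagging, φ = 11.8°)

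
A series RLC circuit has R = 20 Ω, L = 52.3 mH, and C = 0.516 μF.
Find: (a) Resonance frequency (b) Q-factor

Step 1 — Resonance condition Im(Z)=0 gives ω₀ = 1/√(LC).
Step 2 — ω₀ = 1/√(0.0523·5.16e-07) = 6087 rad/s.
Step 3 — f₀ = ω₀/(2π) = 968.8 Hz.
Step 4 — Series Q: Q = ω₀L/R = 6087·0.0523/20 = 15.92.

(a) f₀ = 968.8 Hz  (b) Q = 15.92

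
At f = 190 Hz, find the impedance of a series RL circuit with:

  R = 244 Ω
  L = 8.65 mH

Step 1 — Angular frequency: ω = 2π·f = 2π·190 = 1194 rad/s.
Step 2 — Component impedances:
  R: Z = R = 244 Ω
  L: Z = jωL = j·1194·0.00865 = 0 + j10.33 Ω
Step 3 — Series combination: Z_total = R + L = 244 + j10.33 Ω = 244.2∠2.4° Ω.

Z = 244 + j10.33 Ω = 244.2∠2.4° Ω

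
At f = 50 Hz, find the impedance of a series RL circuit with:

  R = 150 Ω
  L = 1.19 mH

Step 1 — Angular frequency: ω = 2π·f = 2π·50 = 314.2 rad/s.
Step 2 — Component impedances:
  R: Z = R = 150 Ω
  L: Z = jωL = j·314.2·0.00119 = 0 + j0.3738 Ω
Step 3 — Series combination: Z_total = R + L = 150 + j0.3738 Ω = 150∠0.1° Ω.

Z = 150 + j0.3738 Ω = 150∠0.1° Ω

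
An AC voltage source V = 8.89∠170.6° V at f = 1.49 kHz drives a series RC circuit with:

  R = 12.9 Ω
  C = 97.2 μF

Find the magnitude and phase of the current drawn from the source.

Step 1 — Angular frequency: ω = 2π·f = 2π·1490 = 9362 rad/s.
Step 2 — Component impedances:
  R: Z = R = 12.9 Ω
  C: Z = 1/(jωC) = -j/(ω·C) = 0 - j1.099 Ω
Step 3 — Series combination: Z_total = R + C = 12.9 - j1.099 Ω = 12.95∠-4.9° Ω.
Step 4 — Source phasor: V = 8.89∠170.6° V = -8.771 + j1.452 V.
Step 5 — Ohm's law: I = V / Z_total = (-8.771 + j1.452) / (12.9 - j1.099) = -0.6845 + j0.05424 A.
Step 6 — Convert to polar: |I| = 0.6867 A, ∠I = 175.5°.

I = 0.6867∠175.5° A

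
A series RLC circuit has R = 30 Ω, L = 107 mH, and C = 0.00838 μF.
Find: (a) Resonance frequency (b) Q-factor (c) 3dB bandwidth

Step 1 — Resonance condition Im(Z)=0 gives ω₀ = 1/√(LC).
Step 2 — ω₀ = 1/√(0.107·8.38e-09) = 3.34e+04 rad/s.
Step 3 — f₀ = ω₀/(2π) = 5315 Hz.
Step 4 — Series Q: Q = ω₀L/R = 3.34e+04·0.107/30 = 119.1.
Step 5 — 3dB bandwidth: Δω = ω₀/Q = 280.4 rad/s; BW = Δω/(2π) = 44.62 Hz.

(a) f₀ = 5315 Hz  (b) Q = 119.1  (c) BW = 44.62 Hz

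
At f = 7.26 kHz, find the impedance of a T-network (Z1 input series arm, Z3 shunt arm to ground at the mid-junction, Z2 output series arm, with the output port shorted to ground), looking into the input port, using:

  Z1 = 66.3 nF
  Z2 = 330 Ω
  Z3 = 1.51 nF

Step 1 — Angular frequency: ω = 2π·f = 2π·7260 = 4.562e+04 rad/s.
Step 2 — Component impedances:
  Z1: Z = 1/(jωC) = -j/(ω·C) = 0 - j330.7 Ω
  Z2: Z = R = 330 Ω
  Z3: Z = 1/(jωC) = -j/(ω·C) = 0 - j1.452e+04 Ω
Step 3 — With the output port shorted to ground, the output series arm Z2 runs from the junction to ground; the shunt arm Z3 also runs from the junction to ground. They appear in parallel: Z3 || Z2 = 329.8 - j7.497 Ω.
Step 4 — Series with input arm Z1: Z_in = Z1 + (Z3 || Z2) = 329.8 - j338.1 Ω = 472.4∠-45.7° Ω.

Z = 329.8 - j338.1 Ω = 472.4∠-45.7° Ω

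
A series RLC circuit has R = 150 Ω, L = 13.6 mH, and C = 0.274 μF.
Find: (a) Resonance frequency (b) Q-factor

Step 1 — Resonance condition Im(Z)=0 gives ω₀ = 1/√(LC).
Step 2 — ω₀ = 1/√(0.0136·2.74e-07) = 1.638e+04 rad/s.
Step 3 — f₀ = ω₀/(2π) = 2607 Hz.
Step 4 — Series Q: Q = ω₀L/R = 1.638e+04·0.0136/150 = 1.485.

(a) f₀ = 2607 Hz  (b) Q = 1.485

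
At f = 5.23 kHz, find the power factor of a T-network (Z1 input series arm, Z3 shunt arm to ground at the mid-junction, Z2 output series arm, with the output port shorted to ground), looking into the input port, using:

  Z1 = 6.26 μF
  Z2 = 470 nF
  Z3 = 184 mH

Step 1 — Angular frequency: ω = 2π·f = 2π·5230 = 3.286e+04 rad/s.
Step 2 — Component impedances:
  Z1: Z = 1/(jωC) = -j/(ω·C) = 0 - j4.861 Ω
  Z2: Z = 1/(jωC) = -j/(ω·C) = 0 - j64.75 Ω
  Z3: Z = jωL = j·3.286e+04·0.184 = 0 + j6046 Ω
Step 3 — With the output port shorted to ground, the output series arm Z2 runs from the junction to ground; the shunt arm Z3 also runs from the junction to ground. They appear in parallel: Z3 || Z2 = 0 - j65.45 Ω.
Step 4 — Series with input arm Z1: Z_in = Z1 + (Z3 || Z2) = 0 - j70.31 Ω = 70.31∠-90.0° Ω.
Step 5 — Power factor: PF = cos(φ) = Re(Z)/|Z| = 0/70.31 = 0.
Step 6 — Type: Im(Z) = -70.31 ⇒ leading (phase φ = -90.0°).

PF = 0 (leading, φ = -90.0°)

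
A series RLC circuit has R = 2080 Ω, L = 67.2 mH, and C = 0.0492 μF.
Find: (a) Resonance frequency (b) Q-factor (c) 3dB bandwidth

Step 1 — Resonance: ω₀ = 1/√(LC) = 1/√(0.0672·4.92e-08) = 1.739e+04 rad/s.
Step 2 — f₀ = ω₀/(2π) = 2768 Hz.
Step 3 — Series Q: Q = ω₀L/R = 1.739e+04·0.0672/2080 = 0.5619.
Step 4 — Bandwidth: Δω = ω₀/Q = 3.095e+04 rad/s; BW = Δω/(2π) = 4926 Hz.

(a) f₀ = 2768 Hz  (b) Q = 0.5619  (c) BW = 4926 Hz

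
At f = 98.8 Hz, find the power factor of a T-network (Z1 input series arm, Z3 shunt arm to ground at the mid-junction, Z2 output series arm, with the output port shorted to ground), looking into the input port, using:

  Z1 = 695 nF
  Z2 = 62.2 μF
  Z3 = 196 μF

Step 1 — Angular frequency: ω = 2π·f = 2π·98.8 = 620.8 rad/s.
Step 2 — Component impedances:
  Z1: Z = 1/(jωC) = -j/(ω·C) = 0 - j2318 Ω
  Z2: Z = 1/(jωC) = -j/(ω·C) = 0 - j25.9 Ω
  Z3: Z = 1/(jωC) = -j/(ω·C) = 0 - j8.219 Ω
Step 3 — With the output port shorted to ground, the output series arm Z2 runs from the junction to ground; the shunt arm Z3 also runs from the junction to ground. They appear in parallel: Z3 || Z2 = 0 - j6.239 Ω.
Step 4 — Series with input arm Z1: Z_in = Z1 + (Z3 || Z2) = 0 - j2324 Ω = 2324∠-90.0° Ω.
Step 5 — Power factor: PF = cos(φ) = Re(Z)/|Z| = 0/2324 = 0.
Step 6 — Type: Im(Z) = -2324 ⇒ leading (phase φ = -90.0°).

PF = 0 (leading, φ = -90.0°)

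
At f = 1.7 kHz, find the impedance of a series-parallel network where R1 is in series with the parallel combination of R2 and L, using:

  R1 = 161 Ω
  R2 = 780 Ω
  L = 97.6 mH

Step 1 — Angular frequency: ω = 2π·f = 2π·1700 = 1.068e+04 rad/s.
Step 2 — Component impedances:
  R1: Z = R = 161 Ω
  R2: Z = R = 780 Ω
  L: Z = jωL = j·1.068e+04·0.0976 = 0 + j1043 Ω
Step 3 — Parallel branch: R2 || L = 1/(1/R2 + 1/L) = 500.1 + j374.1 Ω.
Step 4 — Series with R1: Z_total = R1 + (R2 || L) = 661.1 + j374.1 Ω = 759.6∠29.5° Ω.

Z = 661.1 + j374.1 Ω = 759.6∠29.5° Ω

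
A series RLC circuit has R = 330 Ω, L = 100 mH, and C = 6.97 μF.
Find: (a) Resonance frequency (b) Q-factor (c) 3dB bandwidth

Step 1 — Resonance condition Im(Z)=0 gives ω₀ = 1/√(LC).
Step 2 — ω₀ = 1/√(0.1·6.97e-06) = 1198 rad/s.
Step 3 — f₀ = ω₀/(2π) = 190.6 Hz.
Step 4 — Series Q: Q = ω₀L/R = 1198·0.1/330 = 0.363.
Step 5 — 3dB bandwidth: Δω = ω₀/Q = 3300 rad/s; BW = Δω/(2π) = 525.2 Hz.

(a) f₀ = 190.6 Hz  (b) Q = 0.363  (c) BW = 525.2 Hz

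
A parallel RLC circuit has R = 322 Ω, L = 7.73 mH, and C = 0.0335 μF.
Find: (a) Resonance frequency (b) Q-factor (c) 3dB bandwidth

Step 1 — Resonance: ω₀ = 1/√(LC) = 1/√(0.00773·3.35e-08) = 6.214e+04 rad/s.
Step 2 — f₀ = ω₀/(2π) = 9890 Hz.
Step 3 — Parallel Q: Q = R/(ω₀L) = 322/(6.214e+04·0.00773) = 0.6703.
Step 4 — Bandwidth: Δω = ω₀/Q = 9.27e+04 rad/s; BW = Δω/(2π) = 1.475e+04 Hz.

(a) f₀ = 9890 Hz  (b) Q = 0.6703  (c) BW = 1.475e+04 Hz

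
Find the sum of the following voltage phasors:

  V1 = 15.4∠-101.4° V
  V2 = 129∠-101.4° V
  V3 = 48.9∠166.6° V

Step 1 — Convert each phasor to rectangular form:
  V1 = 15.4·(cos(-101.4°) + j·sin(-101.4°)) = -3.044 - j15.1 V
  V2 = 129·(cos(-101.4°) + j·sin(-101.4°)) = -25.5 - j126.5 V
  V3 = 48.9·(cos(166.6°) + j·sin(166.6°)) = -47.57 + j11.33 V
Step 2 — Sum components: V_total = -76.11 - j130.2 V.
Step 3 — Convert to polar: |V_total| = 150.8 V, ∠V_total = -120.3°.

V_total = 150.8∠-120.3° V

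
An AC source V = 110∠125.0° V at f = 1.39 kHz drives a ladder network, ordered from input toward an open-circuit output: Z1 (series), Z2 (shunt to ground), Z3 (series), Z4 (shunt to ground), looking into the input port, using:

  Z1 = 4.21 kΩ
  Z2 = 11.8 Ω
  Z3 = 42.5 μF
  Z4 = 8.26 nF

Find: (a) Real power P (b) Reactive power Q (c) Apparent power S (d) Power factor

Step 1 — Angular frequency: ω = 2π·f = 2π·1390 = 8734 rad/s.
Step 2 — Component impedances:
  Z1: Z = R = 4210 Ω
  Z2: Z = R = 11.8 Ω
  Z3: Z = 1/(jωC) = -j/(ω·C) = 0 - j2.694 Ω
  Z4: Z = 1/(jωC) = -j/(ω·C) = 0 - j1.386e+04 Ω
Step 3 — Ladder network (open output): work backward from the far end, alternating series and parallel combinations. Z_in = 4222 - j0.01004 Ω = 4222∠-0.0° Ω.
Step 4 — Source phasor: V = 110∠125.0° V = -63.09 + j90.11 V.
Step 5 — Current: I = V / Z = -0.01494 + j0.02134 A = 0.02606∠125.0° A.
Step 6 — Complex power: S = V·I* = 2.866 - j6.818e-06 VA.
Step 7 — Real power: P = Re(S) = 2.866 W.
Step 8 — Reactive power: Q = Im(S) = -6.818e-06 VAR.
Step 9 — Apparent power: |S| = 2.866 VA.
Step 10 — Power factor: PF = P/|S| = 1 (leading).

(a) P = 2.866 W  (b) Q = -6.818e-06 VAR  (c) S = 2.866 VA  (d) PF = 1 (leading)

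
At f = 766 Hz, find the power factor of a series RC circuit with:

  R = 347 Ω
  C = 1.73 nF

Step 1 — Angular frequency: ω = 2π·f = 2π·766 = 4813 rad/s.
Step 2 — Component impedances:
  R: Z = R = 347 Ω
  C: Z = 1/(jωC) = -j/(ω·C) = 0 - j1.201e+05 Ω
Step 3 — Series combination: Z_total = R + C = 347 - j1.201e+05 Ω = 1.201e+05∠-89.8° Ω.
Step 4 — Power factor: PF = cos(φ) = Re(Z)/|Z| = 347/1.201e+05 = 0.002889.
Step 5 — Type: Im(Z) = -1.201e+05 ⇒ leading (phase φ = -89.8°).

PF = 0.002889 (leading, φ = -89.8°)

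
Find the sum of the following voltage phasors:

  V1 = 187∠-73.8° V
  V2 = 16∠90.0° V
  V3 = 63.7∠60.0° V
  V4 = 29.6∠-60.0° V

Step 1 — Convert each phasor to rectangular form:
  V1 = 187·(cos(-73.8°) + j·sin(-73.8°)) = 52.17 - j179.6 V
  V2 = 16·(cos(90.0°) + j·sin(90.0°)) = 0 + j16 V
  V3 = 63.7·(cos(60.0°) + j·sin(60.0°)) = 31.85 + j55.17 V
  V4 = 29.6·(cos(-60.0°) + j·sin(-60.0°)) = 14.8 - j25.63 V
Step 2 — Sum components: V_total = 98.82 - j134 V.
Step 3 — Convert to polar: |V_total| = 166.5 V, ∠V_total = -53.6°.

V_total = 166.5∠-53.6° V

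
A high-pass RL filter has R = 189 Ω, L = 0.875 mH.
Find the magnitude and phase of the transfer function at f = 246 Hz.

Step 1 — Angular frequency: ω = 2π·246 = 1546 rad/s.
Step 2 — Transfer function: H(jω) = jωL/(R + jωL).
Step 3 — Numerator jωL = j·1.352; denominator R + jωL = 189 + j1.352.
Step 4 — H = 5.12e-05 + j0.007155.
Step 5 — Magnitude: |H| = 0.007156 (-42.9 dB); phase: φ = 89.6°.

|H| = 0.007156 (-42.9 dB), φ = 89.6°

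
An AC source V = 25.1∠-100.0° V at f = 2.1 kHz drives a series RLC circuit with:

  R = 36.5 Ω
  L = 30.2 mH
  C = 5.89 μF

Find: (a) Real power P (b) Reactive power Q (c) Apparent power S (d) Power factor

Step 1 — Angular frequency: ω = 2π·f = 2π·2100 = 1.319e+04 rad/s.
Step 2 — Component impedances:
  R: Z = R = 36.5 Ω
  L: Z = jωL = j·1.319e+04·0.0302 = 0 + j398.5 Ω
  C: Z = 1/(jωC) = -j/(ω·C) = 0 - j12.87 Ω
Step 3 — Series combination: Z_total = R + L + C = 36.5 + j385.6 Ω = 387.3∠84.6° Ω.
Step 4 — Source phasor: V = 25.1∠-100.0° V = -4.359 - j24.72 V.
Step 5 — Current: I = V / Z = -0.06459 + j0.005189 A = 0.0648∠175.4° A.
Step 6 — Complex power: S = V·I* = 0.1533 + j1.619 VA.
Step 7 — Real power: P = Re(S) = 0.1533 W.
Step 8 — Reactive power: Q = Im(S) = 1.619 VAR.
Step 9 — Apparent power: |S| = 1.627 VA.
Step 10 — Power factor: PF = P/|S| = 0.09423 (lagging).

(a) P = 0.1533 W  (b) Q = 1.619 VAR  (c) S = 1.627 VA  (d) PF = 0.09423 (lagging)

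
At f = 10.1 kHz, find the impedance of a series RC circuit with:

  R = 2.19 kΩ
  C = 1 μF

Step 1 — Angular frequency: ω = 2π·f = 2π·1.01e+04 = 6.346e+04 rad/s.
Step 2 — Component impedances:
  R: Z = R = 2190 Ω
  C: Z = 1/(jωC) = -j/(ω·C) = 0 - j15.76 Ω
Step 3 — Series combination: Z_total = R + C = 2190 - j15.76 Ω = 2190∠-0.4° Ω.

Z = 2190 - j15.76 Ω = 2190∠-0.4° Ω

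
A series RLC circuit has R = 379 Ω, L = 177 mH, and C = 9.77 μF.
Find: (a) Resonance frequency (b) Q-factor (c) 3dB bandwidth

Step 1 — Resonance condition Im(Z)=0 gives ω₀ = 1/√(LC).
Step 2 — ω₀ = 1/√(0.177·9.77e-06) = 760.4 rad/s.
Step 3 — f₀ = ω₀/(2π) = 121 Hz.
Step 4 — Series Q: Q = ω₀L/R = 760.4·0.177/379 = 0.3551.
Step 5 — 3dB bandwidth: Δω = ω₀/Q = 2141 rad/s; BW = Δω/(2π) = 340.8 Hz.

(a) f₀ = 121 Hz  (b) Q = 0.3551  (c) BW = 340.8 Hz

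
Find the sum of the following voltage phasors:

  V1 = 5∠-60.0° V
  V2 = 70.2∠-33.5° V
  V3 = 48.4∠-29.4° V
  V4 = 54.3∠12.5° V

Step 1 — Convert each phasor to rectangular form:
  V1 = 5·(cos(-60.0°) + j·sin(-60.0°)) = 2.5 - j4.33 V
  V2 = 70.2·(cos(-33.5°) + j·sin(-33.5°)) = 58.54 - j38.75 V
  V3 = 48.4·(cos(-29.4°) + j·sin(-29.4°)) = 42.17 - j23.76 V
  V4 = 54.3·(cos(12.5°) + j·sin(12.5°)) = 53.01 + j11.75 V
Step 2 — Sum components: V_total = 156.2 - j55.08 V.
Step 3 — Convert to polar: |V_total| = 165.6 V, ∠V_total = -19.4°.

V_total = 165.6∠-19.4° V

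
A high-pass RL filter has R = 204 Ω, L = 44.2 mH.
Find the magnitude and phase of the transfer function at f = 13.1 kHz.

Step 1 — Angular frequency: ω = 2π·1.31e+04 = 8.231e+04 rad/s.
Step 2 — Transfer function: H(jω) = jωL/(R + jωL).
Step 3 — Numerator jωL = j·3638; denominator R + jωL = 204 + j3638.
Step 4 — H = 0.9969 + j0.0559.
Step 5 — Magnitude: |H| = 0.9984 (-0.0 dB); phase: φ = 3.2°.

|H| = 0.9984 (-0.0 dB), φ = 3.2°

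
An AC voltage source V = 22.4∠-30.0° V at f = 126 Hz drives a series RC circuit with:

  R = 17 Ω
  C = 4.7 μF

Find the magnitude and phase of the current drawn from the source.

Step 1 — Angular frequency: ω = 2π·f = 2π·126 = 791.7 rad/s.
Step 2 — Component impedances:
  R: Z = R = 17 Ω
  C: Z = 1/(jωC) = -j/(ω·C) = 0 - j268.8 Ω
Step 3 — Series combination: Z_total = R + C = 17 - j268.8 Ω = 269.3∠-86.4° Ω.
Step 4 — Source phasor: V = 22.4∠-30.0° V = 19.4 - j11.2 V.
Step 5 — Ohm's law: I = V / Z_total = (19.4 - j11.2) / (17 - j268.8) = 0.04606 + j0.06927 A.
Step 6 — Convert to polar: |I| = 0.08318 A, ∠I = 56.4°.

I = 0.08318∠56.4° A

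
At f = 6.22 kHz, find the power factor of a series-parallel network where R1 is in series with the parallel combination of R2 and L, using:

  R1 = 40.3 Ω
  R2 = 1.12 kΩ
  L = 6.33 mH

Step 1 — Angular frequency: ω = 2π·f = 2π·6220 = 3.908e+04 rad/s.
Step 2 — Component impedances:
  R1: Z = R = 40.3 Ω
  R2: Z = R = 1120 Ω
  L: Z = jωL = j·3.908e+04·0.00633 = 0 + j247.4 Ω
Step 3 — Parallel branch: R2 || L = 1/(1/R2 + 1/L) = 52.1 + j235.9 Ω.
Step 4 — Series with R1: Z_total = R1 + (R2 || L) = 92.4 + j235.9 Ω = 253.3∠68.6° Ω.
Step 5 — Power factor: PF = cos(φ) = Re(Z)/|Z| = 92.401/253.33 = 0.3647.
Step 6 — Type: Im(Z) = 235.9 ⇒ lagging (phase φ = 68.6°).

PF = 0.3647 (lagging, φ = 68.6°)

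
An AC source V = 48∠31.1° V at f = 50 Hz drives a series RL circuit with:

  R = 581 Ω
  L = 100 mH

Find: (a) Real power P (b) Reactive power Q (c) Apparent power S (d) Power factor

Step 1 — Angular frequency: ω = 2π·f = 2π·50 = 314.2 rad/s.
Step 2 — Component impedances:
  R: Z = R = 581 Ω
  L: Z = jωL = j·314.2·0.1 = 0 + j31.42 Ω
Step 3 — Series combination: Z_total = R + L = 581 + j31.42 Ω = 581.8∠3.1° Ω.
Step 4 — Source phasor: V = 48∠31.1° V = 41.1 + j24.79 V.
Step 5 — Current: I = V / Z = 0.07284 + j0.03874 A = 0.0825∠28.0° A.
Step 6 — Complex power: S = V·I* = 3.954 + j0.2138 VA.
Step 7 — Real power: P = Re(S) = 3.954 W.
Step 8 — Reactive power: Q = Im(S) = 0.2138 VAR.
Step 9 — Apparent power: |S| = 3.96 VA.
Step 10 — Power factor: PF = P/|S| = 0.9985 (lagging).

(a) P = 3.954 W  (b) Q = 0.2138 VAR  (c) S = 3.96 VA  (d) PF = 0.9985 (lagging)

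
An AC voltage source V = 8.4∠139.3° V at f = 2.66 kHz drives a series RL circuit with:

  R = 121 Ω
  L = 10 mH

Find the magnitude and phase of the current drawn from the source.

Step 1 — Angular frequency: ω = 2π·f = 2π·2660 = 1.671e+04 rad/s.
Step 2 — Component impedances:
  R: Z = R = 121 Ω
  L: Z = jωL = j·1.671e+04·0.01 = 0 + j167.1 Ω
Step 3 — Series combination: Z_total = R + L = 121 + j167.1 Ω = 206.3∠54.1° Ω.
Step 4 — Source phasor: V = 8.4∠139.3° V = -6.368 + j5.478 V.
Step 5 — Ohm's law: I = V / Z_total = (-6.368 + j5.478) / (121 + j167.1) = 0.003404 + j0.04057 A.
Step 6 — Convert to polar: |I| = 0.04071 A, ∠I = 85.2°.

I = 0.04071∠85.2° A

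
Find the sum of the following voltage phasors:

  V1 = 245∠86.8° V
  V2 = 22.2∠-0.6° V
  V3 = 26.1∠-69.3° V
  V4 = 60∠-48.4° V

Step 1 — Convert each phasor to rectangular form:
  V1 = 245·(cos(86.8°) + j·sin(86.8°)) = 13.68 + j244.6 V
  V2 = 22.2·(cos(-0.6°) + j·sin(-0.6°)) = 22.2 - j0.2325 V
  V3 = 26.1·(cos(-69.3°) + j·sin(-69.3°)) = 9.226 - j24.42 V
  V4 = 60·(cos(-48.4°) + j·sin(-48.4°)) = 39.84 - j44.87 V
Step 2 — Sum components: V_total = 84.94 + j175.1 V.
Step 3 — Convert to polar: |V_total| = 194.6 V, ∠V_total = 64.1°.

V_total = 194.6∠64.1° V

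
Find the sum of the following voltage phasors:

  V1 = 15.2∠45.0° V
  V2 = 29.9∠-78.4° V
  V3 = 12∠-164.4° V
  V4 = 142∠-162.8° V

Step 1 — Convert each phasor to rectangular form:
  V1 = 15.2·(cos(45.0°) + j·sin(45.0°)) = 10.75 + j10.75 V
  V2 = 29.9·(cos(-78.4°) + j·sin(-78.4°)) = 6.012 - j29.29 V
  V3 = 12·(cos(-164.4°) + j·sin(-164.4°)) = -11.56 - j3.227 V
  V4 = 142·(cos(-162.8°) + j·sin(-162.8°)) = -135.6 - j41.99 V
Step 2 — Sum components: V_total = -130.4 - j63.76 V.
Step 3 — Convert to polar: |V_total| = 145.2 V, ∠V_total = -154.0°.

V_total = 145.2∠-154.0° V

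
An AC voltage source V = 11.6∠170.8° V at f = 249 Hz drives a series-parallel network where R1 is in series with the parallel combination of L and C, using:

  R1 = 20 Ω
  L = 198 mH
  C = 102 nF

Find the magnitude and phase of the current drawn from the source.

Step 1 — Angular frequency: ω = 2π·f = 2π·249 = 1565 rad/s.
Step 2 — Component impedances:
  R1: Z = R = 20 Ω
  L: Z = jωL = j·1565·0.198 = 0 + j309.8 Ω
  C: Z = 1/(jωC) = -j/(ω·C) = 0 - j6266 Ω
Step 3 — Parallel branch: L || C = 1/(1/L + 1/C) = 0 + j325.9 Ω.
Step 4 — Series with R1: Z_total = R1 + (L || C) = 20 + j325.9 Ω = 326.5∠86.5° Ω.
Step 5 — Source phasor: V = 11.6∠170.8° V = -11.45 + j1.855 V.
Step 6 — Ohm's law: I = V / Z_total = (-11.45 + j1.855) / (20 + j325.9) = 0.003521 + j0.03535 A.
Step 7 — Convert to polar: |I| = 0.03553 A, ∠I = 84.3°.

I = 0.03553∠84.3° A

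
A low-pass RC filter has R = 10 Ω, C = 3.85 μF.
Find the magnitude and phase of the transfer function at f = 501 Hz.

Step 1 — Angular frequency: ω = 2π·501 = 3148 rad/s.
Step 2 — Transfer function: H(jω) = 1/(1 + jωRC).
Step 3 — Denominator: 1 + jωRC = 1 + j·3148·10·3.85e-06 = 1 + j0.1212.
Step 4 — H = 0.9855 - j0.1194.
Step 5 — Magnitude: |H| = 0.9927 (-0.1 dB); phase: φ = -6.9°.

|H| = 0.9927 (-0.1 dB), φ = -6.9°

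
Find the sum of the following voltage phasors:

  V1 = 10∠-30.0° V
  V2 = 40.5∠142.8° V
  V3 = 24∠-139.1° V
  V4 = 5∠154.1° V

Step 1 — Convert each phasor to rectangular form:
  V1 = 10·(cos(-30.0°) + j·sin(-30.0°)) = 8.66 - j5 V
  V2 = 40.5·(cos(142.8°) + j·sin(142.8°)) = -32.26 + j24.49 V
  V3 = 24·(cos(-139.1°) + j·sin(-139.1°)) = -18.14 - j15.71 V
  V4 = 5·(cos(154.1°) + j·sin(154.1°)) = -4.498 + j2.184 V
Step 2 — Sum components: V_total = -46.24 + j5.956 V.
Step 3 — Convert to polar: |V_total| = 46.62 V, ∠V_total = 172.7°.

V_total = 46.62∠172.7° V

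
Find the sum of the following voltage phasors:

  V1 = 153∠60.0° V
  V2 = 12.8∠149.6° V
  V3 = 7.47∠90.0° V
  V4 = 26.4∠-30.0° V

Step 1 — Convert each phasor to rectangular form:
  V1 = 153·(cos(60.0°) + j·sin(60.0°)) = 76.5 + j132.5 V
  V2 = 12.8·(cos(149.6°) + j·sin(149.6°)) = -11.04 + j6.477 V
  V3 = 7.47·(cos(90.0°) + j·sin(90.0°)) = 0 + j7.47 V
  V4 = 26.4·(cos(-30.0°) + j·sin(-30.0°)) = 22.86 - j13.2 V
Step 2 — Sum components: V_total = 88.32 + j133.2 V.
Step 3 — Convert to polar: |V_total| = 159.9 V, ∠V_total = 56.5°.

V_total = 159.9∠56.5° V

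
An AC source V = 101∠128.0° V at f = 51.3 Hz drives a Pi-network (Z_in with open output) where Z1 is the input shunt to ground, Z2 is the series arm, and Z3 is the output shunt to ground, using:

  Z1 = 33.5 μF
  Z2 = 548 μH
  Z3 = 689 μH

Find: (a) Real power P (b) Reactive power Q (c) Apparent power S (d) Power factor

Step 1 — Angular frequency: ω = 2π·f = 2π·51.3 = 322.3 rad/s.
Step 2 — Component impedances:
  Z1: Z = 1/(jωC) = -j/(ω·C) = 0 - j92.61 Ω
  Z2: Z = jωL = j·322.3·0.000548 = 0 + j0.1766 Ω
  Z3: Z = jωL = j·322.3·0.000689 = 0 + j0.2221 Ω
Step 3 — With open output, the series arm Z2 and the output shunt Z3 appear in series to ground: Z2 + Z3 = 0 + j0.3987 Ω.
Step 4 — Parallel with input shunt Z1: Z_in = Z1 || (Z2 + Z3) = 0 + j0.4004 Ω = 0.4004∠90.0° Ω.
Step 5 — Source phasor: V = 101∠128.0° V = -62.18 + j79.59 V.
Step 6 — Current: I = V / Z = 198.8 + j155.3 A = 252.2∠38.0° A.
Step 7 — Complex power: S = V·I* = 0 + j2.547e+04 VA.
Step 8 — Real power: P = Re(S) = 0 W.
Step 9 — Reactive power: Q = Im(S) = 2.547e+04 VAR.
Step 10 — Apparent power: |S| = 2.547e+04 VA.
Step 11 — Power factor: PF = P/|S| = 0 (lagging).

(a) P = 0 W  (b) Q = 2.547e+04 VAR  (c) S = 2.547e+04 VA  (d) PF = 0 (lagging)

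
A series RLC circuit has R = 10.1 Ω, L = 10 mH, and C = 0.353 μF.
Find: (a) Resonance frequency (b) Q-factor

Step 1 — Resonance condition Im(Z)=0 gives ω₀ = 1/√(LC).
Step 2 — ω₀ = 1/√(0.01·3.53e-07) = 1.683e+04 rad/s.
Step 3 — f₀ = ω₀/(2π) = 2679 Hz.
Step 4 — Series Q: Q = ω₀L/R = 1.683e+04·0.01/10.1 = 16.66.

(a) f₀ = 2679 Hz  (b) Q = 16.66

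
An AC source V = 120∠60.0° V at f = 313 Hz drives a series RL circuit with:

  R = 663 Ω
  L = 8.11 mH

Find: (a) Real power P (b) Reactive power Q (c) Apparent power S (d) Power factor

Step 1 — Angular frequency: ω = 2π·f = 2π·313 = 1967 rad/s.
Step 2 — Component impedances:
  R: Z = R = 663 Ω
  L: Z = jωL = j·1967·0.00811 = 0 + j15.95 Ω
Step 3 — Series combination: Z_total = R + L = 663 + j15.95 Ω = 663.2∠1.4° Ω.
Step 4 — Source phasor: V = 120∠60.0° V = 60 + j103.9 V.
Step 5 — Current: I = V / Z = 0.09421 + j0.1545 A = 0.1809∠58.6° A.
Step 6 — Complex power: S = V·I* = 21.71 + j0.5222 VA.
Step 7 — Real power: P = Re(S) = 21.71 W.
Step 8 — Reactive power: Q = Im(S) = 0.5222 VAR.
Step 9 — Apparent power: |S| = 21.71 VA.
Step 10 — Power factor: PF = P/|S| = 0.9997 (lagging).

(a) P = 21.71 W  (b) Q = 0.5222 VAR  (c) S = 21.71 VA  (d) PF = 0.9997 (lagging)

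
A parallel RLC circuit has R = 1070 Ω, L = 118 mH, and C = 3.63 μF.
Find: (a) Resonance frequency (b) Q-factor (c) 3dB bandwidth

Step 1 — Resonance: ω₀ = 1/√(LC) = 1/√(0.118·3.63e-06) = 1528 rad/s.
Step 2 — f₀ = ω₀/(2π) = 243.2 Hz.
Step 3 — Parallel Q: Q = R/(ω₀L) = 1070/(1528·0.118) = 5.935.
Step 4 — Bandwidth: Δω = ω₀/Q = 257.5 rad/s; BW = Δω/(2π) = 40.98 Hz.

(a) f₀ = 243.2 Hz  (b) Q = 5.935  (c) BW = 40.98 Hz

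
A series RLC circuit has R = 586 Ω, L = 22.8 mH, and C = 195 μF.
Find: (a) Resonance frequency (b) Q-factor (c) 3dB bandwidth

Step 1 — Resonance condition Im(Z)=0 gives ω₀ = 1/√(LC).
Step 2 — ω₀ = 1/√(0.0228·0.000195) = 474.3 rad/s.
Step 3 — f₀ = ω₀/(2π) = 75.48 Hz.
Step 4 — Series Q: Q = ω₀L/R = 474.3·0.0228/586 = 0.01845.
Step 5 — 3dB bandwidth: Δω = ω₀/Q = 2.57e+04 rad/s; BW = Δω/(2π) = 4091 Hz.

(a) f₀ = 75.48 Hz  (b) Q = 0.01845  (c) BW = 4091 Hz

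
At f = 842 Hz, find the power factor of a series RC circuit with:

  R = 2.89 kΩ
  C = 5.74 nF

Step 1 — Angular frequency: ω = 2π·f = 2π·842 = 5290 rad/s.
Step 2 — Component impedances:
  R: Z = R = 2890 Ω
  C: Z = 1/(jωC) = -j/(ω·C) = 0 - j3.293e+04 Ω
Step 3 — Series combination: Z_total = R + C = 2890 - j3.293e+04 Ω = 3.306e+04∠-85.0° Ω.
Step 4 — Power factor: PF = cos(φ) = Re(Z)/|Z| = 2890/3.306e+04 = 0.08742.
Step 5 — Type: Im(Z) = -3.293e+04 ⇒ leading (phase φ = -85.0°).

PF = 0.08742 (leading, φ = -85.0°)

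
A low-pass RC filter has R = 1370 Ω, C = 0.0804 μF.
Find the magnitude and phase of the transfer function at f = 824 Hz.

Step 1 — Angular frequency: ω = 2π·824 = 5177 rad/s.
Step 2 — Transfer function: H(jω) = 1/(1 + jωRC).
Step 3 — Denominator: 1 + jωRC = 1 + j·5177·1370·8.04e-08 = 1 + j0.5703.
Step 4 — H = 0.7546 - j0.4303.
Step 5 — Magnitude: |H| = 0.8687 (-1.2 dB); phase: φ = -29.7°.

|H| = 0.8687 (-1.2 dB), φ = -29.7°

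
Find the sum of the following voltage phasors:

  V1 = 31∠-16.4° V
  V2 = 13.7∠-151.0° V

Step 1 — Convert each phasor to rectangular form:
  V1 = 31·(cos(-16.4°) + j·sin(-16.4°)) = 29.74 - j8.753 V
  V2 = 13.7·(cos(-151.0°) + j·sin(-151.0°)) = -11.98 - j6.642 V
Step 2 — Sum components: V_total = 17.76 - j15.39 V.
Step 3 — Convert to polar: |V_total| = 23.5 V, ∠V_total = -40.9°.

V_total = 23.5∠-40.9° V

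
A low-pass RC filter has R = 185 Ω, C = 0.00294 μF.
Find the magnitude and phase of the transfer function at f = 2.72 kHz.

Step 1 — Angular frequency: ω = 2π·2720 = 1.709e+04 rad/s.
Step 2 — Transfer function: H(jω) = 1/(1 + jωRC).
Step 3 — Denominator: 1 + jωRC = 1 + j·1.709e+04·185·2.94e-09 = 1 + j0.009295.
Step 4 — H = 0.9999 - j0.009295.
Step 5 — Magnitude: |H| = 1 (-0.0 dB); phase: φ = -0.5°.

|H| = 1 (-0.0 dB), φ = -0.5°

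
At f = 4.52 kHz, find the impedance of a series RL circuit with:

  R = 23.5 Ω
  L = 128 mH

Step 1 — Angular frequency: ω = 2π·f = 2π·4520 = 2.84e+04 rad/s.
Step 2 — Component impedances:
  R: Z = R = 23.5 Ω
  L: Z = jωL = j·2.84e+04·0.128 = 0 + j3635 Ω
Step 3 — Series combination: Z_total = R + L = 23.5 + j3635 Ω = 3635∠89.6° Ω.

Z = 23.5 + j3635 Ω = 3635∠89.6° Ω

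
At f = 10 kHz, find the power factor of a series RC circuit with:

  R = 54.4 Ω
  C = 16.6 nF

Step 1 — Angular frequency: ω = 2π·f = 2π·1e+04 = 6.283e+04 rad/s.
Step 2 — Component impedances:
  R: Z = R = 54.4 Ω
  C: Z = 1/(jωC) = -j/(ω·C) = 0 - j958.8 Ω
Step 3 — Series combination: Z_total = R + C = 54.4 - j958.8 Ω = 960.3∠-86.8° Ω.
Step 4 — Power factor: PF = cos(φ) = Re(Z)/|Z| = 54.4/960.3 = 0.05665.
Step 5 — Type: Im(Z) = -958.8 ⇒ leading (phase φ = -86.8°).

PF = 0.05665 (leading, φ = -86.8°)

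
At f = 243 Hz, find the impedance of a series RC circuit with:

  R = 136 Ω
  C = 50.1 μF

Step 1 — Angular frequency: ω = 2π·f = 2π·243 = 1527 rad/s.
Step 2 — Component impedances:
  R: Z = R = 136 Ω
  C: Z = 1/(jωC) = -j/(ω·C) = 0 - j13.07 Ω
Step 3 — Series combination: Z_total = R + C = 136 - j13.07 Ω = 136.6∠-5.5° Ω.

Z = 136 - j13.07 Ω = 136.6∠-5.5° Ω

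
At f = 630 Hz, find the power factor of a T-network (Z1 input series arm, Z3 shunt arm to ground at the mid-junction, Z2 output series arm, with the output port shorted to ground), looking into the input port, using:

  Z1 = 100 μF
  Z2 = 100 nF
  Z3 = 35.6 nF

Step 1 — Angular frequency: ω = 2π·f = 2π·630 = 3958 rad/s.
Step 2 — Component impedances:
  Z1: Z = 1/(jωC) = -j/(ω·C) = 0 - j2.526 Ω
  Z2: Z = 1/(jωC) = -j/(ω·C) = 0 - j2526 Ω
  Z3: Z = 1/(jωC) = -j/(ω·C) = 0 - j7096 Ω
Step 3 — With the output port shorted to ground, the output series arm Z2 runs from the junction to ground; the shunt arm Z3 also runs from the junction to ground. They appear in parallel: Z3 || Z2 = 0 - j1863 Ω.
Step 4 — Series with input arm Z1: Z_in = Z1 + (Z3 || Z2) = 0 - j1866 Ω = 1866∠-90.0° Ω.
Step 5 — Power factor: PF = cos(φ) = Re(Z)/|Z| = 0/1866 = 0.
Step 6 — Type: Im(Z) = -1866 ⇒ leading (phase φ = -90.0°).

PF = 0 (leading, φ = -90.0°)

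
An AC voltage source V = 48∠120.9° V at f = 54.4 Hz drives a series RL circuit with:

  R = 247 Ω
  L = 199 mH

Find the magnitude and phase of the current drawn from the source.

Step 1 — Angular frequency: ω = 2π·f = 2π·54.4 = 341.8 rad/s.
Step 2 — Component impedances:
  R: Z = R = 247 Ω
  L: Z = jωL = j·341.8·0.199 = 0 + j68.02 Ω
Step 3 — Series combination: Z_total = R + L = 247 + j68.02 Ω = 256.2∠15.4° Ω.
Step 4 — Source phasor: V = 48∠120.9° V = -24.65 + j41.19 V.
Step 5 — Ohm's law: I = V / Z_total = (-24.65 + j41.19) / (247 + j68.02) = -0.05008 + j0.1805 A.
Step 6 — Convert to polar: |I| = 0.1874 A, ∠I = 105.5°.

I = 0.1874∠105.5° A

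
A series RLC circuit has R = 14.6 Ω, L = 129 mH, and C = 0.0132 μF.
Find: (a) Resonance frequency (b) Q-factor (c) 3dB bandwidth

Step 1 — Resonance: ω₀ = 1/√(LC) = 1/√(0.129·1.32e-08) = 2.423e+04 rad/s.
Step 2 — f₀ = ω₀/(2π) = 3857 Hz.
Step 3 — Series Q: Q = ω₀L/R = 2.423e+04·0.129/14.6 = 214.1.
Step 4 — Bandwidth: Δω = ω₀/Q = 113.2 rad/s; BW = Δω/(2π) = 18.01 Hz.

(a) f₀ = 3857 Hz  (b) Q = 214.1  (c) BW = 18.01 Hz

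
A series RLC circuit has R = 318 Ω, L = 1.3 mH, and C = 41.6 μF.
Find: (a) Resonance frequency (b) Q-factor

Step 1 — Resonance condition Im(Z)=0 gives ω₀ = 1/√(LC).
Step 2 — ω₀ = 1/√(0.0013·4.16e-05) = 4300 rad/s.
Step 3 — f₀ = ω₀/(2π) = 684.4 Hz.
Step 4 — Series Q: Q = ω₀L/R = 4300·0.0013/318 = 0.01758.

(a) f₀ = 684.4 Hz  (b) Q = 0.01758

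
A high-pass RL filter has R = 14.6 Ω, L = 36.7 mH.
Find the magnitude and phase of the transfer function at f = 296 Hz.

Step 1 — Angular frequency: ω = 2π·296 = 1860 rad/s.
Step 2 — Transfer function: H(jω) = jωL/(R + jωL).
Step 3 — Numerator jωL = j·68.26; denominator R + jωL = 14.6 + j68.26.
Step 4 — H = 0.9562 + j0.2045.
Step 5 — Magnitude: |H| = 0.9779 (-0.2 dB); phase: φ = 12.1°.

|H| = 0.9779 (-0.2 dB), φ = 12.1°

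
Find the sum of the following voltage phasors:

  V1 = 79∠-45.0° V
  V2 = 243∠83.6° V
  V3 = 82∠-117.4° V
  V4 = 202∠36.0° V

Step 1 — Convert each phasor to rectangular form:
  V1 = 79·(cos(-45.0°) + j·sin(-45.0°)) = 55.86 - j55.86 V
  V2 = 243·(cos(83.6°) + j·sin(83.6°)) = 27.09 + j241.5 V
  V3 = 82·(cos(-117.4°) + j·sin(-117.4°)) = -37.74 - j72.8 V
  V4 = 202·(cos(36.0°) + j·sin(36.0°)) = 163.4 + j118.7 V
Step 2 — Sum components: V_total = 208.6 + j231.6 V.
Step 3 — Convert to polar: |V_total| = 311.7 V, ∠V_total = 48.0°.

V_total = 311.7∠48.0° V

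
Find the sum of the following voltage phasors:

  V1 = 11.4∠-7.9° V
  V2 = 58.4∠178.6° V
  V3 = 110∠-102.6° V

Step 1 — Convert each phasor to rectangular form:
  V1 = 11.4·(cos(-7.9°) + j·sin(-7.9°)) = 11.29 - j1.567 V
  V2 = 58.4·(cos(178.6°) + j·sin(178.6°)) = -58.38 + j1.427 V
  V3 = 110·(cos(-102.6°) + j·sin(-102.6°)) = -24 - j107.4 V
Step 2 — Sum components: V_total = -71.09 - j107.5 V.
Step 3 — Convert to polar: |V_total| = 128.9 V, ∠V_total = -123.5°.

V_total = 128.9∠-123.5° V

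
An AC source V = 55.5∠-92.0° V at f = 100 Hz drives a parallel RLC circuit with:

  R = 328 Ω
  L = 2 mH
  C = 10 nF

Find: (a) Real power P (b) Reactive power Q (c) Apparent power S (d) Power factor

Step 1 — Angular frequency: ω = 2π·f = 2π·100 = 628.3 rad/s.
Step 2 — Component impedances:
  R: Z = R = 328 Ω
  L: Z = jωL = j·628.3·0.002 = 0 + j1.257 Ω
  C: Z = 1/(jωC) = -j/(ω·C) = 0 - j1.592e+05 Ω
Step 3 — Parallel combination: 1/Z_total = 1/R + 1/L + 1/C; Z_total = 0.004814 + j1.257 Ω = 1.257∠89.8° Ω.
Step 4 — Source phasor: V = 55.5∠-92.0° V = -1.937 - j55.47 V.
Step 5 — Current: I = V / Z = -44.14 + j1.372 A = 44.17∠178.2° A.
Step 6 — Complex power: S = V·I* = 9.391 + j2451 VA.
Step 7 — Real power: P = Re(S) = 9.391 W.
Step 8 — Reactive power: Q = Im(S) = 2451 VAR.
Step 9 — Apparent power: |S| = 2451 VA.
Step 10 — Power factor: PF = P/|S| = 0.003831 (lagging).

(a) P = 9.391 W  (b) Q = 2451 VAR  (c) S = 2451 VA  (d) PF = 0.003831 (lagging)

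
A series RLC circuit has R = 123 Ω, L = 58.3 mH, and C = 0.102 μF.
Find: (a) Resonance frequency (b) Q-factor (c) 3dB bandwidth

Step 1 — Resonance: ω₀ = 1/√(LC) = 1/√(0.0583·1.02e-07) = 1.297e+04 rad/s.
Step 2 — f₀ = ω₀/(2π) = 2064 Hz.
Step 3 — Series Q: Q = ω₀L/R = 1.297e+04·0.0583/123 = 6.147.
Step 4 — Bandwidth: Δω = ω₀/Q = 2110 rad/s; BW = Δω/(2π) = 335.8 Hz.

(a) f₀ = 2064 Hz  (b) Q = 6.147  (c) BW = 335.8 Hz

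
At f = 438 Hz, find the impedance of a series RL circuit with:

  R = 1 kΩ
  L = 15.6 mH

Step 1 — Angular frequency: ω = 2π·f = 2π·438 = 2752 rad/s.
Step 2 — Component impedances:
  R: Z = R = 1000 Ω
  L: Z = jωL = j·2752·0.0156 = 0 + j42.93 Ω
Step 3 — Series combination: Z_total = R + L = 1000 + j42.93 Ω = 1001∠2.5° Ω.

Z = 1000 + j42.93 Ω = 1001∠2.5° Ω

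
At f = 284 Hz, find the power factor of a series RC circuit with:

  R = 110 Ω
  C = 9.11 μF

Step 1 — Angular frequency: ω = 2π·f = 2π·284 = 1784 rad/s.
Step 2 — Component impedances:
  R: Z = R = 110 Ω
  C: Z = 1/(jωC) = -j/(ω·C) = 0 - j61.52 Ω
Step 3 — Series combination: Z_total = R + C = 110 - j61.52 Ω = 126∠-29.2° Ω.
Step 4 — Power factor: PF = cos(φ) = Re(Z)/|Z| = 110/126.03 = 0.8728.
Step 5 — Type: Im(Z) = -61.52 ⇒ leading (phase φ = -29.2°).

PF = 0.8728 (leading, φ = -29.2°)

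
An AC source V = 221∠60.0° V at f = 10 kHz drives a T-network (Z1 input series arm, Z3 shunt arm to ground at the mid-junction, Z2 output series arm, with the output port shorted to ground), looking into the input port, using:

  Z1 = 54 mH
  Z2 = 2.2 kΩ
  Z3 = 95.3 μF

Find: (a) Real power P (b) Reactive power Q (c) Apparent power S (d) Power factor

Step 1 — Angular frequency: ω = 2π·f = 2π·1e+04 = 6.283e+04 rad/s.
Step 2 — Component impedances:
  Z1: Z = jωL = j·6.283e+04·0.054 = 0 + j3393 Ω
  Z2: Z = R = 2200 Ω
  Z3: Z = 1/(jωC) = -j/(ω·C) = 0 - j0.167 Ω
Step 3 — With the output port shorted to ground, the output series arm Z2 runs from the junction to ground; the shunt arm Z3 also runs from the junction to ground. They appear in parallel: Z3 || Z2 = 1.268e-05 - j0.167 Ω.
Step 4 — Series with input arm Z1: Z_in = Z1 + (Z3 || Z2) = 1.268e-05 + j3393 Ω = 3393∠90.0° Ω.
Step 5 — Source phasor: V = 221∠60.0° V = 110.5 + j191.4 V.
Step 6 — Current: I = V / Z = 0.05641 - j0.03257 A = 0.06514∠-30.0° A.
Step 7 — Complex power: S = V·I* = 5.379e-08 + j14.4 VA.
Step 8 — Real power: P = Re(S) = 5.379e-08 W.
Step 9 — Reactive power: Q = Im(S) = 14.4 VAR.
Step 10 — Apparent power: |S| = 14.4 VA.
Step 11 — Power factor: PF = P/|S| = 3.737e-09 (lagging).

(a) P = 5.379e-08 W  (b) Q = 14.4 VAR  (c) S = 14.4 VA  (d) PF = 3.737e-09 (lagging)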